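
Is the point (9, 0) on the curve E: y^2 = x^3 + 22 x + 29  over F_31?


Check whether y^2 = x^3 + 22 x + 29 (mod 31) for (x, y) = (9, 0).
LHS: y^2 = 0^2 mod 31 = 0
RHS: x^3 + 22 x + 29 = 9^3 + 22*9 + 29 mod 31 = 26
LHS != RHS

No, not on the curve


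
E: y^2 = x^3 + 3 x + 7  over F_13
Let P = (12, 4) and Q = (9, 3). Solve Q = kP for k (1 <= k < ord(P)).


Enumerate multiples of P until we hit Q = (9, 3):
  1P = (12, 4)
  2P = (5, 11)
  3P = (10, 7)
  4P = (3, 2)
  5P = (8, 7)
  6P = (9, 10)
  7P = (9, 3)
Match found at i = 7.

k = 7


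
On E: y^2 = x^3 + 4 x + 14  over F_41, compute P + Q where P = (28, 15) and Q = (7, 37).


P != Q, so use the chord formula.
s = (y2 - y1) / (x2 - x1) = (22) / (20) mod 41 = 38
x3 = s^2 - x1 - x2 mod 41 = 38^2 - 28 - 7 = 15
y3 = s (x1 - x3) - y1 mod 41 = 38 * (28 - 15) - 15 = 28

P + Q = (15, 28)


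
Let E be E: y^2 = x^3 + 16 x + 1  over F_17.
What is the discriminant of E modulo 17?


4 a^3 + 27 b^2 = 4*16^3 + 27*1^2 = 16384 + 27 = 16411
Delta = -16 * (16411) = -262576
Delta mod 17 = 6

Delta = 6 (mod 17)


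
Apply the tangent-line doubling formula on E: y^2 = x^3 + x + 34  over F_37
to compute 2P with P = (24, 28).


Doubling: s = (3 x1^2 + a) / (2 y1)
s = (3*24^2 + 1) / (2*28) mod 37 = 17
x3 = s^2 - 2 x1 mod 37 = 17^2 - 2*24 = 19
y3 = s (x1 - x3) - y1 mod 37 = 17 * (24 - 19) - 28 = 20

2P = (19, 20)


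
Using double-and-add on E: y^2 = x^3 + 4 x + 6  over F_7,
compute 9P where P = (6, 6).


k = 9 = 1001_2 (binary, LSB first: 1001)
Double-and-add from P = (6, 6):
  bit 0 = 1: acc = O + (6, 6) = (6, 6)
  bit 1 = 0: acc unchanged = (6, 6)
  bit 2 = 0: acc unchanged = (6, 6)
  bit 3 = 1: acc = (6, 6) + (1, 5) = (2, 6)

9P = (2, 6)


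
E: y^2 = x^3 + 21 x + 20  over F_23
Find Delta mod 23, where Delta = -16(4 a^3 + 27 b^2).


4 a^3 + 27 b^2 = 4*21^3 + 27*20^2 = 37044 + 10800 = 47844
Delta = -16 * (47844) = -765504
Delta mod 23 = 5

Delta = 5 (mod 23)


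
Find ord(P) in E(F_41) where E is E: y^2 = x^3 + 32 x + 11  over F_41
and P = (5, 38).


Compute successive multiples of P until we hit O:
  1P = (5, 38)
  2P = (29, 21)
  3P = (8, 0)
  4P = (29, 20)
  5P = (5, 3)
  6P = O

ord(P) = 6


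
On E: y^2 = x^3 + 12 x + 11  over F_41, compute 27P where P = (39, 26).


k = 27 = 11011_2 (binary, LSB first: 11011)
Double-and-add from P = (39, 26):
  bit 0 = 1: acc = O + (39, 26) = (39, 26)
  bit 1 = 1: acc = (39, 26) + (3, 19) = (19, 28)
  bit 2 = 0: acc unchanged = (19, 28)
  bit 3 = 1: acc = (19, 28) + (20, 25) = (11, 30)
  bit 4 = 1: acc = (11, 30) + (5, 27) = (15, 9)

27P = (15, 9)


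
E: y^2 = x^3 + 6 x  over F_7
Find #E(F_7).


For each x in F_7, count y with y^2 = x^3 + 6 x + 0 mod 7:
  x = 0: RHS = 0, y in [0]  -> 1 point(s)
  x = 1: RHS = 0, y in [0]  -> 1 point(s)
  x = 4: RHS = 4, y in [2, 5]  -> 2 point(s)
  x = 5: RHS = 1, y in [1, 6]  -> 2 point(s)
  x = 6: RHS = 0, y in [0]  -> 1 point(s)
Affine points: 7. Add the point at infinity: total = 8.

#E(F_7) = 8


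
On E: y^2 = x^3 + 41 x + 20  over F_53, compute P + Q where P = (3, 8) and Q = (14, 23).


P != Q, so use the chord formula.
s = (y2 - y1) / (x2 - x1) = (15) / (11) mod 53 = 11
x3 = s^2 - x1 - x2 mod 53 = 11^2 - 3 - 14 = 51
y3 = s (x1 - x3) - y1 mod 53 = 11 * (3 - 51) - 8 = 47

P + Q = (51, 47)


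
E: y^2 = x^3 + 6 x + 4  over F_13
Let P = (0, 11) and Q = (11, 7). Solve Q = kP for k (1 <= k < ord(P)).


Enumerate multiples of P until we hit Q = (11, 7):
  1P = (0, 11)
  2P = (12, 7)
  3P = (4, 12)
  4P = (5, 4)
  5P = (11, 7)
Match found at i = 5.

k = 5


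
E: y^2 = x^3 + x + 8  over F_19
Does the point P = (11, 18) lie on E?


Check whether y^2 = x^3 + 1 x + 8 (mod 19) for (x, y) = (11, 18).
LHS: y^2 = 18^2 mod 19 = 1
RHS: x^3 + 1 x + 8 = 11^3 + 1*11 + 8 mod 19 = 1
LHS = RHS

Yes, on the curve


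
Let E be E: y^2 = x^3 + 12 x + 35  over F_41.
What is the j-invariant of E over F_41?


Delta = -16(4 a^3 + 27 b^2) mod 41 = 13
-1728 * (4 a)^3 = -1728 * (4*12)^3 mod 41 = 33
j = 33 * 13^(-1) mod 41 = 12

j = 12 (mod 41)


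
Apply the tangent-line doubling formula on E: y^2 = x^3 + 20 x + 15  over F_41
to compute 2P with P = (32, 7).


Doubling: s = (3 x1^2 + a) / (2 y1)
s = (3*32^2 + 20) / (2*7) mod 41 = 10
x3 = s^2 - 2 x1 mod 41 = 10^2 - 2*32 = 36
y3 = s (x1 - x3) - y1 mod 41 = 10 * (32 - 36) - 7 = 35

2P = (36, 35)


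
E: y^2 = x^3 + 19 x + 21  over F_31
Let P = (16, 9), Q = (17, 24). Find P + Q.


P != Q, so use the chord formula.
s = (y2 - y1) / (x2 - x1) = (15) / (1) mod 31 = 15
x3 = s^2 - x1 - x2 mod 31 = 15^2 - 16 - 17 = 6
y3 = s (x1 - x3) - y1 mod 31 = 15 * (16 - 6) - 9 = 17

P + Q = (6, 17)


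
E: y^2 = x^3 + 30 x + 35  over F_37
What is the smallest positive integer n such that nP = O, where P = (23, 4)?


Compute successive multiples of P until we hit O:
  1P = (23, 4)
  2P = (27, 20)
  3P = (3, 2)
  4P = (21, 11)
  5P = (33, 31)
  6P = (19, 29)
  7P = (4, 16)
  8P = (31, 3)
  ... (continuing to 17P)
  17P = O

ord(P) = 17


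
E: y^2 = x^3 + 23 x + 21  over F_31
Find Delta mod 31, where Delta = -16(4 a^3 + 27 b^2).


4 a^3 + 27 b^2 = 4*23^3 + 27*21^2 = 48668 + 11907 = 60575
Delta = -16 * (60575) = -969200
Delta mod 31 = 15

Delta = 15 (mod 31)


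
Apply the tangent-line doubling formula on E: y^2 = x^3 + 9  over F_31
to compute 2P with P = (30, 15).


Doubling: s = (3 x1^2 + a) / (2 y1)
s = (3*30^2 + 0) / (2*15) mod 31 = 28
x3 = s^2 - 2 x1 mod 31 = 28^2 - 2*30 = 11
y3 = s (x1 - x3) - y1 mod 31 = 28 * (30 - 11) - 15 = 21

2P = (11, 21)


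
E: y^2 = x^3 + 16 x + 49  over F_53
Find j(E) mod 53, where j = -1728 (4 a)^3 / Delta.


Delta = -16(4 a^3 + 27 b^2) mod 53 = 25
-1728 * (4 a)^3 = -1728 * (4*16)^3 mod 53 = 20
j = 20 * 25^(-1) mod 53 = 22

j = 22 (mod 53)


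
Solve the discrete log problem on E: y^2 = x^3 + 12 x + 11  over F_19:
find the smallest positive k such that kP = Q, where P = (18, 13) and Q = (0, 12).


Enumerate multiples of P until we hit Q = (0, 12):
  1P = (18, 13)
  2P = (0, 12)
Match found at i = 2.

k = 2


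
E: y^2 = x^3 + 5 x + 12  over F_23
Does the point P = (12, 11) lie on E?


Check whether y^2 = x^3 + 5 x + 12 (mod 23) for (x, y) = (12, 11).
LHS: y^2 = 11^2 mod 23 = 6
RHS: x^3 + 5 x + 12 = 12^3 + 5*12 + 12 mod 23 = 6
LHS = RHS

Yes, on the curve


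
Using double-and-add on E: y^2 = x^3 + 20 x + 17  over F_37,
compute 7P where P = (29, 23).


k = 7 = 111_2 (binary, LSB first: 111)
Double-and-add from P = (29, 23):
  bit 0 = 1: acc = O + (29, 23) = (29, 23)
  bit 1 = 1: acc = (29, 23) + (25, 26) = (9, 36)
  bit 2 = 1: acc = (9, 36) + (33, 24) = (23, 8)

7P = (23, 8)


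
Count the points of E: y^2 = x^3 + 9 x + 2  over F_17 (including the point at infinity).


For each x in F_17, count y with y^2 = x^3 + 9 x + 2 mod 17:
  x = 0: RHS = 2, y in [6, 11]  -> 2 point(s)
  x = 4: RHS = 0, y in [0]  -> 1 point(s)
  x = 5: RHS = 2, y in [6, 11]  -> 2 point(s)
  x = 6: RHS = 0, y in [0]  -> 1 point(s)
  x = 7: RHS = 0, y in [0]  -> 1 point(s)
  x = 8: RHS = 8, y in [5, 12]  -> 2 point(s)
  x = 9: RHS = 13, y in [8, 9]  -> 2 point(s)
  x = 10: RHS = 4, y in [2, 15]  -> 2 point(s)
  x = 11: RHS = 4, y in [2, 15]  -> 2 point(s)
  x = 12: RHS = 2, y in [6, 11]  -> 2 point(s)
  x = 13: RHS = 4, y in [2, 15]  -> 2 point(s)
  x = 14: RHS = 16, y in [4, 13]  -> 2 point(s)
  x = 16: RHS = 9, y in [3, 14]  -> 2 point(s)
Affine points: 23. Add the point at infinity: total = 24.

#E(F_17) = 24


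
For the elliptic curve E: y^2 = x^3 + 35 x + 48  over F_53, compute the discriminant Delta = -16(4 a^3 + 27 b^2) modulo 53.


4 a^3 + 27 b^2 = 4*35^3 + 27*48^2 = 171500 + 62208 = 233708
Delta = -16 * (233708) = -3739328
Delta mod 53 = 34

Delta = 34 (mod 53)


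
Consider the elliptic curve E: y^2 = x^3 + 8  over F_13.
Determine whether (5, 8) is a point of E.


Check whether y^2 = x^3 + 0 x + 8 (mod 13) for (x, y) = (5, 8).
LHS: y^2 = 8^2 mod 13 = 12
RHS: x^3 + 0 x + 8 = 5^3 + 0*5 + 8 mod 13 = 3
LHS != RHS

No, not on the curve


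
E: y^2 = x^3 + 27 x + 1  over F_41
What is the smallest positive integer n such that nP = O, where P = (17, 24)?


Compute successive multiples of P until we hit O:
  1P = (17, 24)
  2P = (15, 3)
  3P = (27, 35)
  4P = (6, 25)
  5P = (38, 4)
  6P = (28, 6)
  7P = (39, 12)
  8P = (8, 27)
  ... (continuing to 18P)
  18P = O

ord(P) = 18


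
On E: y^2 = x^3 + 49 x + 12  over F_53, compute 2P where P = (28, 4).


Doubling: s = (3 x1^2 + a) / (2 y1)
s = (3*28^2 + 49) / (2*4) mod 53 = 2
x3 = s^2 - 2 x1 mod 53 = 2^2 - 2*28 = 1
y3 = s (x1 - x3) - y1 mod 53 = 2 * (28 - 1) - 4 = 50

2P = (1, 50)


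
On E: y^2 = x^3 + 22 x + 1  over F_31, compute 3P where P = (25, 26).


k = 3 = 11_2 (binary, LSB first: 11)
Double-and-add from P = (25, 26):
  bit 0 = 1: acc = O + (25, 26) = (25, 26)
  bit 1 = 1: acc = (25, 26) + (26, 18) = (13, 2)

3P = (13, 2)


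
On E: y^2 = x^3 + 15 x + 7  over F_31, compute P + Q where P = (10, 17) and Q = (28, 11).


P != Q, so use the chord formula.
s = (y2 - y1) / (x2 - x1) = (25) / (18) mod 31 = 10
x3 = s^2 - x1 - x2 mod 31 = 10^2 - 10 - 28 = 0
y3 = s (x1 - x3) - y1 mod 31 = 10 * (10 - 0) - 17 = 21

P + Q = (0, 21)


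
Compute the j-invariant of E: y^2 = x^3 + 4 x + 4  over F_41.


Delta = -16(4 a^3 + 27 b^2) mod 41 = 21
-1728 * (4 a)^3 = -1728 * (4*4)^3 mod 41 = 24
j = 24 * 21^(-1) mod 41 = 7

j = 7 (mod 41)


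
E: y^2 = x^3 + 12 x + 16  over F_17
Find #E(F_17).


For each x in F_17, count y with y^2 = x^3 + 12 x + 16 mod 17:
  x = 0: RHS = 16, y in [4, 13]  -> 2 point(s)
  x = 4: RHS = 9, y in [3, 14]  -> 2 point(s)
  x = 6: RHS = 15, y in [7, 10]  -> 2 point(s)
  x = 7: RHS = 1, y in [1, 16]  -> 2 point(s)
  x = 11: RHS = 0, y in [0]  -> 1 point(s)
  x = 12: RHS = 1, y in [1, 16]  -> 2 point(s)
  x = 14: RHS = 4, y in [2, 15]  -> 2 point(s)
  x = 15: RHS = 1, y in [1, 16]  -> 2 point(s)
Affine points: 15. Add the point at infinity: total = 16.

#E(F_17) = 16


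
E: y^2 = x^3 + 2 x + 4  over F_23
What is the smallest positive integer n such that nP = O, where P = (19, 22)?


Compute successive multiples of P until we hit O:
  1P = (19, 22)
  2P = (12, 10)
  3P = (17, 11)
  4P = (0, 2)
  5P = (6, 5)
  6P = (14, 4)
  7P = (14, 19)
  8P = (6, 18)
  ... (continuing to 13P)
  13P = O

ord(P) = 13


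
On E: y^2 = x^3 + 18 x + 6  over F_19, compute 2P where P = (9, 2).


Doubling: s = (3 x1^2 + a) / (2 y1)
s = (3*9^2 + 18) / (2*2) mod 19 = 13
x3 = s^2 - 2 x1 mod 19 = 13^2 - 2*9 = 18
y3 = s (x1 - x3) - y1 mod 19 = 13 * (9 - 18) - 2 = 14

2P = (18, 14)


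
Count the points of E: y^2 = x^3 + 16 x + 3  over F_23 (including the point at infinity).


For each x in F_23, count y with y^2 = x^3 + 16 x + 3 mod 23:
  x = 0: RHS = 3, y in [7, 16]  -> 2 point(s)
  x = 3: RHS = 9, y in [3, 20]  -> 2 point(s)
  x = 4: RHS = 16, y in [4, 19]  -> 2 point(s)
  x = 5: RHS = 1, y in [1, 22]  -> 2 point(s)
  x = 6: RHS = 16, y in [4, 19]  -> 2 point(s)
  x = 9: RHS = 2, y in [5, 18]  -> 2 point(s)
  x = 10: RHS = 13, y in [6, 17]  -> 2 point(s)
  x = 13: RHS = 16, y in [4, 19]  -> 2 point(s)
  x = 14: RHS = 4, y in [2, 21]  -> 2 point(s)
  x = 16: RHS = 8, y in [10, 13]  -> 2 point(s)
  x = 17: RHS = 13, y in [6, 17]  -> 2 point(s)
  x = 19: RHS = 13, y in [6, 17]  -> 2 point(s)
  x = 21: RHS = 9, y in [3, 20]  -> 2 point(s)
  x = 22: RHS = 9, y in [3, 20]  -> 2 point(s)
Affine points: 28. Add the point at infinity: total = 29.

#E(F_23) = 29


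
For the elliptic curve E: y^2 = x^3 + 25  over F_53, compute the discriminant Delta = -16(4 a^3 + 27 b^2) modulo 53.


4 a^3 + 27 b^2 = 4*0^3 + 27*25^2 = 0 + 16875 = 16875
Delta = -16 * (16875) = -270000
Delta mod 53 = 35

Delta = 35 (mod 53)


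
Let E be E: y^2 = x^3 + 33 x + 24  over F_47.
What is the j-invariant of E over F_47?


Delta = -16(4 a^3 + 27 b^2) mod 47 = 10
-1728 * (4 a)^3 = -1728 * (4*33)^3 mod 47 = 18
j = 18 * 10^(-1) mod 47 = 30

j = 30 (mod 47)


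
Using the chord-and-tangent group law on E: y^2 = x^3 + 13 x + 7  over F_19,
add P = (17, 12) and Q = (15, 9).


P != Q, so use the chord formula.
s = (y2 - y1) / (x2 - x1) = (16) / (17) mod 19 = 11
x3 = s^2 - x1 - x2 mod 19 = 11^2 - 17 - 15 = 13
y3 = s (x1 - x3) - y1 mod 19 = 11 * (17 - 13) - 12 = 13

P + Q = (13, 13)


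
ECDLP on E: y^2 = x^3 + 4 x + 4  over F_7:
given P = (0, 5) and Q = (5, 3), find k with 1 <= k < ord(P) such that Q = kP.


Enumerate multiples of P until we hit Q = (5, 3):
  1P = (0, 5)
  2P = (1, 3)
  3P = (3, 1)
  4P = (5, 4)
  5P = (4, 0)
  6P = (5, 3)
Match found at i = 6.

k = 6


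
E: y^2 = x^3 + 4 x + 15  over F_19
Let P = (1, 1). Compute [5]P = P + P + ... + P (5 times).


k = 5 = 101_2 (binary, LSB first: 101)
Double-and-add from P = (1, 1):
  bit 0 = 1: acc = O + (1, 1) = (1, 1)
  bit 1 = 0: acc unchanged = (1, 1)
  bit 2 = 1: acc = (1, 1) + (9, 18) = (15, 12)

5P = (15, 12)


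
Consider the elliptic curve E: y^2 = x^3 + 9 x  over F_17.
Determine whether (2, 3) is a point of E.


Check whether y^2 = x^3 + 9 x + 0 (mod 17) for (x, y) = (2, 3).
LHS: y^2 = 3^2 mod 17 = 9
RHS: x^3 + 9 x + 0 = 2^3 + 9*2 + 0 mod 17 = 9
LHS = RHS

Yes, on the curve


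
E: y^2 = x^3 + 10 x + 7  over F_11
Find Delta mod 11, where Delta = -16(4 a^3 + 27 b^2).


4 a^3 + 27 b^2 = 4*10^3 + 27*7^2 = 4000 + 1323 = 5323
Delta = -16 * (5323) = -85168
Delta mod 11 = 5

Delta = 5 (mod 11)


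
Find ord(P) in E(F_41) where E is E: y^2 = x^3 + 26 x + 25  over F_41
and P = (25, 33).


Compute successive multiples of P until we hit O:
  1P = (25, 33)
  2P = (34, 19)
  3P = (32, 28)
  4P = (23, 30)
  5P = (26, 27)
  6P = (26, 14)
  7P = (23, 11)
  8P = (32, 13)
  ... (continuing to 11P)
  11P = O

ord(P) = 11


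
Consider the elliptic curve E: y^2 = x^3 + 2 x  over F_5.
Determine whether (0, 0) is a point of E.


Check whether y^2 = x^3 + 2 x + 0 (mod 5) for (x, y) = (0, 0).
LHS: y^2 = 0^2 mod 5 = 0
RHS: x^3 + 2 x + 0 = 0^3 + 2*0 + 0 mod 5 = 0
LHS = RHS

Yes, on the curve


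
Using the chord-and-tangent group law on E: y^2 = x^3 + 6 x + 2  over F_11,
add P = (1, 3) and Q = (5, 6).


P != Q, so use the chord formula.
s = (y2 - y1) / (x2 - x1) = (3) / (4) mod 11 = 9
x3 = s^2 - x1 - x2 mod 11 = 9^2 - 1 - 5 = 9
y3 = s (x1 - x3) - y1 mod 11 = 9 * (1 - 9) - 3 = 2

P + Q = (9, 2)


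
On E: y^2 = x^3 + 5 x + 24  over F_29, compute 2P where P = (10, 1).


Doubling: s = (3 x1^2 + a) / (2 y1)
s = (3*10^2 + 5) / (2*1) mod 29 = 22
x3 = s^2 - 2 x1 mod 29 = 22^2 - 2*10 = 0
y3 = s (x1 - x3) - y1 mod 29 = 22 * (10 - 0) - 1 = 16

2P = (0, 16)


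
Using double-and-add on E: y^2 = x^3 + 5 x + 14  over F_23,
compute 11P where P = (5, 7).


k = 11 = 1011_2 (binary, LSB first: 1101)
Double-and-add from P = (5, 7):
  bit 0 = 1: acc = O + (5, 7) = (5, 7)
  bit 1 = 1: acc = (5, 7) + (2, 20) = (22, 13)
  bit 2 = 0: acc unchanged = (22, 13)
  bit 3 = 1: acc = (22, 13) + (10, 12) = (18, 18)

11P = (18, 18)


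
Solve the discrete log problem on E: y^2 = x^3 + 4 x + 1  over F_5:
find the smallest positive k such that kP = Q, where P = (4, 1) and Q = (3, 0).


Enumerate multiples of P until we hit Q = (3, 0):
  1P = (4, 1)
  2P = (3, 0)
Match found at i = 2.

k = 2


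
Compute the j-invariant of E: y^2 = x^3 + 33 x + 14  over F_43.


Delta = -16(4 a^3 + 27 b^2) mod 43 = 11
-1728 * (4 a)^3 = -1728 * (4*33)^3 mod 43 = 42
j = 42 * 11^(-1) mod 43 = 39

j = 39 (mod 43)


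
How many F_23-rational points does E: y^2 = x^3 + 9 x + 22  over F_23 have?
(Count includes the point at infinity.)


For each x in F_23, count y with y^2 = x^3 + 9 x + 22 mod 23:
  x = 1: RHS = 9, y in [3, 20]  -> 2 point(s)
  x = 2: RHS = 2, y in [5, 18]  -> 2 point(s)
  x = 5: RHS = 8, y in [10, 13]  -> 2 point(s)
  x = 6: RHS = 16, y in [4, 19]  -> 2 point(s)
  x = 8: RHS = 8, y in [10, 13]  -> 2 point(s)
  x = 9: RHS = 4, y in [2, 21]  -> 2 point(s)
  x = 10: RHS = 8, y in [10, 13]  -> 2 point(s)
  x = 11: RHS = 3, y in [7, 16]  -> 2 point(s)
  x = 12: RHS = 18, y in [8, 15]  -> 2 point(s)
  x = 13: RHS = 13, y in [6, 17]  -> 2 point(s)
  x = 15: RHS = 13, y in [6, 17]  -> 2 point(s)
  x = 18: RHS = 13, y in [6, 17]  -> 2 point(s)
  x = 22: RHS = 12, y in [9, 14]  -> 2 point(s)
Affine points: 26. Add the point at infinity: total = 27.

#E(F_23) = 27


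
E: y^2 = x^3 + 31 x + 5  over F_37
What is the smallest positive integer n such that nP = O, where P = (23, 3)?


Compute successive multiples of P until we hit O:
  1P = (23, 3)
  2P = (2, 36)
  3P = (19, 33)
  4P = (5, 10)
  5P = (20, 2)
  6P = (27, 8)
  7P = (14, 36)
  8P = (34, 25)
  ... (continuing to 22P)
  22P = O

ord(P) = 22


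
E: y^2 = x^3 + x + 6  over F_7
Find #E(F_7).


For each x in F_7, count y with y^2 = x^3 + 1 x + 6 mod 7:
  x = 1: RHS = 1, y in [1, 6]  -> 2 point(s)
  x = 2: RHS = 2, y in [3, 4]  -> 2 point(s)
  x = 3: RHS = 1, y in [1, 6]  -> 2 point(s)
  x = 4: RHS = 4, y in [2, 5]  -> 2 point(s)
  x = 6: RHS = 4, y in [2, 5]  -> 2 point(s)
Affine points: 10. Add the point at infinity: total = 11.

#E(F_7) = 11


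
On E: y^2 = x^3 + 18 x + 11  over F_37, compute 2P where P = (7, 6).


Doubling: s = (3 x1^2 + a) / (2 y1)
s = (3*7^2 + 18) / (2*6) mod 37 = 23
x3 = s^2 - 2 x1 mod 37 = 23^2 - 2*7 = 34
y3 = s (x1 - x3) - y1 mod 37 = 23 * (7 - 34) - 6 = 2

2P = (34, 2)


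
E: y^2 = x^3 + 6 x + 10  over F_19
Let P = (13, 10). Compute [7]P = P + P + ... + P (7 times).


k = 7 = 111_2 (binary, LSB first: 111)
Double-and-add from P = (13, 10):
  bit 0 = 1: acc = O + (13, 10) = (13, 10)
  bit 1 = 1: acc = (13, 10) + (12, 9) = (14, 8)
  bit 2 = 1: acc = (14, 8) + (15, 13) = (15, 6)

7P = (15, 6)


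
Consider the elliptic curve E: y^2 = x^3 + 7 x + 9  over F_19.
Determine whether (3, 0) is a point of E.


Check whether y^2 = x^3 + 7 x + 9 (mod 19) for (x, y) = (3, 0).
LHS: y^2 = 0^2 mod 19 = 0
RHS: x^3 + 7 x + 9 = 3^3 + 7*3 + 9 mod 19 = 0
LHS = RHS

Yes, on the curve


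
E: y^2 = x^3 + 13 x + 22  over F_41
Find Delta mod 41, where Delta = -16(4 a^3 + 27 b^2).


4 a^3 + 27 b^2 = 4*13^3 + 27*22^2 = 8788 + 13068 = 21856
Delta = -16 * (21856) = -349696
Delta mod 41 = 34

Delta = 34 (mod 41)


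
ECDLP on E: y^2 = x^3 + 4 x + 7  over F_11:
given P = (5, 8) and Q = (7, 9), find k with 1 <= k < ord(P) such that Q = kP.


Enumerate multiples of P until we hit Q = (7, 9):
  1P = (5, 8)
  2P = (6, 7)
  3P = (1, 10)
  4P = (8, 10)
  5P = (7, 9)
Match found at i = 5.

k = 5


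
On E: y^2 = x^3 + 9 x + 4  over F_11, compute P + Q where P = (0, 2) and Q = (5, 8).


P != Q, so use the chord formula.
s = (y2 - y1) / (x2 - x1) = (6) / (5) mod 11 = 10
x3 = s^2 - x1 - x2 mod 11 = 10^2 - 0 - 5 = 7
y3 = s (x1 - x3) - y1 mod 11 = 10 * (0 - 7) - 2 = 5

P + Q = (7, 5)


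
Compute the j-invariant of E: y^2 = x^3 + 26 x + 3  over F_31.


Delta = -16(4 a^3 + 27 b^2) mod 31 = 20
-1728 * (4 a)^3 = -1728 * (4*26)^3 mod 31 = 15
j = 15 * 20^(-1) mod 31 = 24

j = 24 (mod 31)


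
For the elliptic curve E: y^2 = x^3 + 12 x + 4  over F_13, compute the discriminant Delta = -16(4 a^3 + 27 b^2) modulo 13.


4 a^3 + 27 b^2 = 4*12^3 + 27*4^2 = 6912 + 432 = 7344
Delta = -16 * (7344) = -117504
Delta mod 13 = 3

Delta = 3 (mod 13)


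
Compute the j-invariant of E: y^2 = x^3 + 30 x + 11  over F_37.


Delta = -16(4 a^3 + 27 b^2) mod 37 = 20
-1728 * (4 a)^3 = -1728 * (4*30)^3 mod 37 = 27
j = 27 * 20^(-1) mod 37 = 18

j = 18 (mod 37)


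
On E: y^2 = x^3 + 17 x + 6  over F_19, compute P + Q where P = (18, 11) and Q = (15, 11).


P != Q, so use the chord formula.
s = (y2 - y1) / (x2 - x1) = (0) / (16) mod 19 = 0
x3 = s^2 - x1 - x2 mod 19 = 0^2 - 18 - 15 = 5
y3 = s (x1 - x3) - y1 mod 19 = 0 * (18 - 5) - 11 = 8

P + Q = (5, 8)


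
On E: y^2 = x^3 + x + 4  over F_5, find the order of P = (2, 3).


Compute successive multiples of P until we hit O:
  1P = (2, 3)
  2P = (0, 3)
  3P = (3, 2)
  4P = (1, 1)
  5P = (1, 4)
  6P = (3, 3)
  7P = (0, 2)
  8P = (2, 2)
  ... (continuing to 9P)
  9P = O

ord(P) = 9


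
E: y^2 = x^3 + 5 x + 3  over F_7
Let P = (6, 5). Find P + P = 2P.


Doubling: s = (3 x1^2 + a) / (2 y1)
s = (3*6^2 + 5) / (2*5) mod 7 = 5
x3 = s^2 - 2 x1 mod 7 = 5^2 - 2*6 = 6
y3 = s (x1 - x3) - y1 mod 7 = 5 * (6 - 6) - 5 = 2

2P = (6, 2)


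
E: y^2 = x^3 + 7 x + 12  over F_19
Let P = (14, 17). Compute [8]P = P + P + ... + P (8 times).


k = 8 = 1000_2 (binary, LSB first: 0001)
Double-and-add from P = (14, 17):
  bit 0 = 0: acc unchanged = O
  bit 1 = 0: acc unchanged = O
  bit 2 = 0: acc unchanged = O
  bit 3 = 1: acc = O + (9, 5) = (9, 5)

8P = (9, 5)


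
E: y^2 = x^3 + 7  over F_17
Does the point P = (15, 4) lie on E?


Check whether y^2 = x^3 + 0 x + 7 (mod 17) for (x, y) = (15, 4).
LHS: y^2 = 4^2 mod 17 = 16
RHS: x^3 + 0 x + 7 = 15^3 + 0*15 + 7 mod 17 = 16
LHS = RHS

Yes, on the curve


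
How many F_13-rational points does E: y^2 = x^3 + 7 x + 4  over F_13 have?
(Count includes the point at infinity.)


For each x in F_13, count y with y^2 = x^3 + 7 x + 4 mod 13:
  x = 0: RHS = 4, y in [2, 11]  -> 2 point(s)
  x = 1: RHS = 12, y in [5, 8]  -> 2 point(s)
  x = 2: RHS = 0, y in [0]  -> 1 point(s)
  x = 3: RHS = 0, y in [0]  -> 1 point(s)
  x = 8: RHS = 0, y in [0]  -> 1 point(s)
  x = 9: RHS = 3, y in [4, 9]  -> 2 point(s)
  x = 12: RHS = 9, y in [3, 10]  -> 2 point(s)
Affine points: 11. Add the point at infinity: total = 12.

#E(F_13) = 12


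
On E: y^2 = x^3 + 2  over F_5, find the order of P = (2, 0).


Compute successive multiples of P until we hit O:
  1P = (2, 0)
  2P = O

ord(P) = 2


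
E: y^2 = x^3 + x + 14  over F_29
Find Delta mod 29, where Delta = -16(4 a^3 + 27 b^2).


4 a^3 + 27 b^2 = 4*1^3 + 27*14^2 = 4 + 5292 = 5296
Delta = -16 * (5296) = -84736
Delta mod 29 = 2

Delta = 2 (mod 29)


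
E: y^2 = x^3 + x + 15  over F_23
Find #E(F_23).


For each x in F_23, count y with y^2 = x^3 + 1 x + 15 mod 23:
  x = 2: RHS = 2, y in [5, 18]  -> 2 point(s)
  x = 8: RHS = 6, y in [11, 12]  -> 2 point(s)
  x = 10: RHS = 13, y in [6, 17]  -> 2 point(s)
  x = 11: RHS = 0, y in [0]  -> 1 point(s)
  x = 14: RHS = 13, y in [6, 17]  -> 2 point(s)
  x = 15: RHS = 1, y in [1, 22]  -> 2 point(s)
  x = 17: RHS = 0, y in [0]  -> 1 point(s)
  x = 18: RHS = 0, y in [0]  -> 1 point(s)
  x = 19: RHS = 16, y in [4, 19]  -> 2 point(s)
  x = 20: RHS = 8, y in [10, 13]  -> 2 point(s)
  x = 22: RHS = 13, y in [6, 17]  -> 2 point(s)
Affine points: 19. Add the point at infinity: total = 20.

#E(F_23) = 20


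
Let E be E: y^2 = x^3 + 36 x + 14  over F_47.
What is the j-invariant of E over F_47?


Delta = -16(4 a^3 + 27 b^2) mod 47 = 42
-1728 * (4 a)^3 = -1728 * (4*36)^3 mod 47 = 15
j = 15 * 42^(-1) mod 47 = 44

j = 44 (mod 47)


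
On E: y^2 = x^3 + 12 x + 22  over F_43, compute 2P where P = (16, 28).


Doubling: s = (3 x1^2 + a) / (2 y1)
s = (3*16^2 + 12) / (2*28) mod 43 = 17
x3 = s^2 - 2 x1 mod 43 = 17^2 - 2*16 = 42
y3 = s (x1 - x3) - y1 mod 43 = 17 * (16 - 42) - 28 = 3

2P = (42, 3)


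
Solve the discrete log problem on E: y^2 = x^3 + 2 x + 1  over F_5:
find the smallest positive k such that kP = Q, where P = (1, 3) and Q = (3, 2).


Enumerate multiples of P until we hit Q = (3, 2):
  1P = (1, 3)
  2P = (3, 2)
Match found at i = 2.

k = 2


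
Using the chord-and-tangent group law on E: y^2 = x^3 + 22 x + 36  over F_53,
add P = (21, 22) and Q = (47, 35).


P != Q, so use the chord formula.
s = (y2 - y1) / (x2 - x1) = (13) / (26) mod 53 = 27
x3 = s^2 - x1 - x2 mod 53 = 27^2 - 21 - 47 = 25
y3 = s (x1 - x3) - y1 mod 53 = 27 * (21 - 25) - 22 = 29

P + Q = (25, 29)


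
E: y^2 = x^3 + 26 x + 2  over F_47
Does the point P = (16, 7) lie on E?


Check whether y^2 = x^3 + 26 x + 2 (mod 47) for (x, y) = (16, 7).
LHS: y^2 = 7^2 mod 47 = 2
RHS: x^3 + 26 x + 2 = 16^3 + 26*16 + 2 mod 47 = 2
LHS = RHS

Yes, on the curve


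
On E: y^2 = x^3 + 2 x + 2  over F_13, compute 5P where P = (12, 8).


k = 5 = 101_2 (binary, LSB first: 101)
Double-and-add from P = (12, 8):
  bit 0 = 1: acc = O + (12, 8) = (12, 8)
  bit 1 = 0: acc unchanged = (12, 8)
  bit 2 = 1: acc = (12, 8) + (12, 8) = (12, 5)

5P = (12, 5)


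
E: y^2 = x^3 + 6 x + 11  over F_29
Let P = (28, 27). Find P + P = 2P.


Doubling: s = (3 x1^2 + a) / (2 y1)
s = (3*28^2 + 6) / (2*27) mod 29 = 5
x3 = s^2 - 2 x1 mod 29 = 5^2 - 2*28 = 27
y3 = s (x1 - x3) - y1 mod 29 = 5 * (28 - 27) - 27 = 7

2P = (27, 7)


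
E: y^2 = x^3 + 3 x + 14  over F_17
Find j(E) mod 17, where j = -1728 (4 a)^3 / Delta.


Delta = -16(4 a^3 + 27 b^2) mod 17 = 11
-1728 * (4 a)^3 = -1728 * (4*3)^3 mod 17 = 15
j = 15 * 11^(-1) mod 17 = 6

j = 6 (mod 17)


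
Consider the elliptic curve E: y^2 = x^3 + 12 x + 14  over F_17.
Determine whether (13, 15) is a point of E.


Check whether y^2 = x^3 + 12 x + 14 (mod 17) for (x, y) = (13, 15).
LHS: y^2 = 15^2 mod 17 = 4
RHS: x^3 + 12 x + 14 = 13^3 + 12*13 + 14 mod 17 = 4
LHS = RHS

Yes, on the curve


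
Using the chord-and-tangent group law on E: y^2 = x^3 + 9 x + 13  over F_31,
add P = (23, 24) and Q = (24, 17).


P != Q, so use the chord formula.
s = (y2 - y1) / (x2 - x1) = (24) / (1) mod 31 = 24
x3 = s^2 - x1 - x2 mod 31 = 24^2 - 23 - 24 = 2
y3 = s (x1 - x3) - y1 mod 31 = 24 * (23 - 2) - 24 = 15

P + Q = (2, 15)


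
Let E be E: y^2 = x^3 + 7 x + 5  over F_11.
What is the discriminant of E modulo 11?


4 a^3 + 27 b^2 = 4*7^3 + 27*5^2 = 1372 + 675 = 2047
Delta = -16 * (2047) = -32752
Delta mod 11 = 6

Delta = 6 (mod 11)


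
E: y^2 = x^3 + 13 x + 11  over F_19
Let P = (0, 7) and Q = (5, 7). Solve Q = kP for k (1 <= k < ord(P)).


Enumerate multiples of P until we hit Q = (5, 7):
  1P = (0, 7)
  2P = (6, 1)
  3P = (14, 7)
  4P = (5, 12)
  5P = (15, 16)
  6P = (15, 3)
  7P = (5, 7)
Match found at i = 7.

k = 7


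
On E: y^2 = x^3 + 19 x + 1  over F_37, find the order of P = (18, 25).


Compute successive multiples of P until we hit O:
  1P = (18, 25)
  2P = (34, 19)
  3P = (10, 9)
  4P = (13, 22)
  5P = (33, 3)
  6P = (24, 6)
  7P = (4, 17)
  8P = (4, 20)
  ... (continuing to 15P)
  15P = O

ord(P) = 15


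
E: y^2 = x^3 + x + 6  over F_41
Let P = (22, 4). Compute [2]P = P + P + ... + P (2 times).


k = 2 = 10_2 (binary, LSB first: 01)
Double-and-add from P = (22, 4):
  bit 0 = 0: acc unchanged = O
  bit 1 = 1: acc = O + (20, 21) = (20, 21)

2P = (20, 21)


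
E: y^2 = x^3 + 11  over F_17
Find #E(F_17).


For each x in F_17, count y with y^2 = x^3 + 0 x + 11 mod 17:
  x = 2: RHS = 2, y in [6, 11]  -> 2 point(s)
  x = 3: RHS = 4, y in [2, 15]  -> 2 point(s)
  x = 5: RHS = 0, y in [0]  -> 1 point(s)
  x = 8: RHS = 13, y in [8, 9]  -> 2 point(s)
  x = 9: RHS = 9, y in [3, 14]  -> 2 point(s)
  x = 10: RHS = 8, y in [5, 12]  -> 2 point(s)
  x = 11: RHS = 16, y in [4, 13]  -> 2 point(s)
  x = 13: RHS = 15, y in [7, 10]  -> 2 point(s)
  x = 14: RHS = 1, y in [1, 16]  -> 2 point(s)
Affine points: 17. Add the point at infinity: total = 18.

#E(F_17) = 18


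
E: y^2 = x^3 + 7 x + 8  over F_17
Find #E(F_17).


For each x in F_17, count y with y^2 = x^3 + 7 x + 8 mod 17:
  x = 0: RHS = 8, y in [5, 12]  -> 2 point(s)
  x = 1: RHS = 16, y in [4, 13]  -> 2 point(s)
  x = 2: RHS = 13, y in [8, 9]  -> 2 point(s)
  x = 4: RHS = 15, y in [7, 10]  -> 2 point(s)
  x = 5: RHS = 15, y in [7, 10]  -> 2 point(s)
  x = 7: RHS = 9, y in [3, 14]  -> 2 point(s)
  x = 8: RHS = 15, y in [7, 10]  -> 2 point(s)
  x = 9: RHS = 1, y in [1, 16]  -> 2 point(s)
  x = 12: RHS = 1, y in [1, 16]  -> 2 point(s)
  x = 13: RHS = 1, y in [1, 16]  -> 2 point(s)
  x = 16: RHS = 0, y in [0]  -> 1 point(s)
Affine points: 21. Add the point at infinity: total = 22.

#E(F_17) = 22


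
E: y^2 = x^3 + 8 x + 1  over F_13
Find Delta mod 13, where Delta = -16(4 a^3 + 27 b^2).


4 a^3 + 27 b^2 = 4*8^3 + 27*1^2 = 2048 + 27 = 2075
Delta = -16 * (2075) = -33200
Delta mod 13 = 2

Delta = 2 (mod 13)


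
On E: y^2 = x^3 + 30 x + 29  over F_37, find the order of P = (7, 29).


Compute successive multiples of P until we hit O:
  1P = (7, 29)
  2P = (14, 23)
  3P = (19, 13)
  4P = (21, 2)
  5P = (8, 2)
  6P = (11, 5)
  7P = (18, 0)
  8P = (11, 32)
  ... (continuing to 14P)
  14P = O

ord(P) = 14


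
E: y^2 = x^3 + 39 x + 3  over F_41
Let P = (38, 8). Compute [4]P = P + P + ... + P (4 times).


k = 4 = 100_2 (binary, LSB first: 001)
Double-and-add from P = (38, 8):
  bit 0 = 0: acc unchanged = O
  bit 1 = 0: acc unchanged = O
  bit 2 = 1: acc = O + (6, 24) = (6, 24)

4P = (6, 24)


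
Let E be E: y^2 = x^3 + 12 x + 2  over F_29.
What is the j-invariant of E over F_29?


Delta = -16(4 a^3 + 27 b^2) mod 29 = 26
-1728 * (4 a)^3 = -1728 * (4*12)^3 mod 29 = 6
j = 6 * 26^(-1) mod 29 = 27

j = 27 (mod 29)


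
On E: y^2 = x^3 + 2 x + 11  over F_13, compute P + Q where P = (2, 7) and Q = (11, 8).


P != Q, so use the chord formula.
s = (y2 - y1) / (x2 - x1) = (1) / (9) mod 13 = 3
x3 = s^2 - x1 - x2 mod 13 = 3^2 - 2 - 11 = 9
y3 = s (x1 - x3) - y1 mod 13 = 3 * (2 - 9) - 7 = 11

P + Q = (9, 11)


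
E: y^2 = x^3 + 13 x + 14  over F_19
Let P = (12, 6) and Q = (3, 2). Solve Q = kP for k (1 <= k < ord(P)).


Enumerate multiples of P until we hit Q = (3, 2):
  1P = (12, 6)
  2P = (6, 17)
  3P = (7, 7)
  4P = (16, 10)
  5P = (11, 14)
  6P = (3, 17)
  7P = (13, 10)
  8P = (10, 2)
  9P = (1, 16)
  10P = (4, 4)
  11P = (9, 9)
  12P = (18, 0)
  13P = (9, 10)
  14P = (4, 15)
  15P = (1, 3)
  16P = (10, 17)
  17P = (13, 9)
  18P = (3, 2)
Match found at i = 18.

k = 18


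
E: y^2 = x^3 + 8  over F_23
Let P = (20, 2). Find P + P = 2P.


Doubling: s = (3 x1^2 + a) / (2 y1)
s = (3*20^2 + 0) / (2*2) mod 23 = 1
x3 = s^2 - 2 x1 mod 23 = 1^2 - 2*20 = 7
y3 = s (x1 - x3) - y1 mod 23 = 1 * (20 - 7) - 2 = 11

2P = (7, 11)


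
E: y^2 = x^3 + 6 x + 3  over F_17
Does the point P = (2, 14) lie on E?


Check whether y^2 = x^3 + 6 x + 3 (mod 17) for (x, y) = (2, 14).
LHS: y^2 = 14^2 mod 17 = 9
RHS: x^3 + 6 x + 3 = 2^3 + 6*2 + 3 mod 17 = 6
LHS != RHS

No, not on the curve


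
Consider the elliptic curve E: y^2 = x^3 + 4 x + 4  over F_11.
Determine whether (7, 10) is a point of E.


Check whether y^2 = x^3 + 4 x + 4 (mod 11) for (x, y) = (7, 10).
LHS: y^2 = 10^2 mod 11 = 1
RHS: x^3 + 4 x + 4 = 7^3 + 4*7 + 4 mod 11 = 1
LHS = RHS

Yes, on the curve


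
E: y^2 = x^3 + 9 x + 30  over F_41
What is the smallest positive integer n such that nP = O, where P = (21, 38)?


Compute successive multiples of P until we hit O:
  1P = (21, 38)
  2P = (1, 32)
  3P = (40, 26)
  4P = (3, 24)
  5P = (9, 26)
  6P = (12, 12)
  7P = (29, 30)
  8P = (33, 15)
  ... (continuing to 33P)
  33P = O

ord(P) = 33


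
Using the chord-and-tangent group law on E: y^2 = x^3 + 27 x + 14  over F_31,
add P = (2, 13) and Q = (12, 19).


P != Q, so use the chord formula.
s = (y2 - y1) / (x2 - x1) = (6) / (10) mod 31 = 13
x3 = s^2 - x1 - x2 mod 31 = 13^2 - 2 - 12 = 0
y3 = s (x1 - x3) - y1 mod 31 = 13 * (2 - 0) - 13 = 13

P + Q = (0, 13)


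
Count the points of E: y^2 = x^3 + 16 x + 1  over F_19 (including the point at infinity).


For each x in F_19, count y with y^2 = x^3 + 16 x + 1 mod 19:
  x = 0: RHS = 1, y in [1, 18]  -> 2 point(s)
  x = 3: RHS = 0, y in [0]  -> 1 point(s)
  x = 5: RHS = 16, y in [4, 15]  -> 2 point(s)
  x = 6: RHS = 9, y in [3, 16]  -> 2 point(s)
  x = 7: RHS = 0, y in [0]  -> 1 point(s)
  x = 9: RHS = 0, y in [0]  -> 1 point(s)
  x = 11: RHS = 7, y in [8, 11]  -> 2 point(s)
  x = 14: RHS = 5, y in [9, 10]  -> 2 point(s)
  x = 15: RHS = 6, y in [5, 14]  -> 2 point(s)
Affine points: 15. Add the point at infinity: total = 16.

#E(F_19) = 16


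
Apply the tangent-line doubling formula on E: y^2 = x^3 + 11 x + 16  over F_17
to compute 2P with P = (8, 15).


Doubling: s = (3 x1^2 + a) / (2 y1)
s = (3*8^2 + 11) / (2*15) mod 17 = 13
x3 = s^2 - 2 x1 mod 17 = 13^2 - 2*8 = 0
y3 = s (x1 - x3) - y1 mod 17 = 13 * (8 - 0) - 15 = 4

2P = (0, 4)


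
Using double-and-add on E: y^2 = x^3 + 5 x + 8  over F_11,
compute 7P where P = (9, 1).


k = 7 = 111_2 (binary, LSB first: 111)
Double-and-add from P = (9, 1):
  bit 0 = 1: acc = O + (9, 1) = (9, 1)
  bit 1 = 1: acc = (9, 1) + (2, 9) = (4, 9)
  bit 2 = 1: acc = (4, 9) + (1, 6) = (7, 10)

7P = (7, 10)


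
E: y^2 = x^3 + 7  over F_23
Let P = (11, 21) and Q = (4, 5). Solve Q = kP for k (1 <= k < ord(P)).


Enumerate multiples of P until we hit Q = (4, 5):
  1P = (11, 21)
  2P = (4, 5)
Match found at i = 2.

k = 2


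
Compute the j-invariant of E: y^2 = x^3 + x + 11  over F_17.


Delta = -16(4 a^3 + 27 b^2) mod 17 = 7
-1728 * (4 a)^3 = -1728 * (4*1)^3 mod 17 = 10
j = 10 * 7^(-1) mod 17 = 16

j = 16 (mod 17)


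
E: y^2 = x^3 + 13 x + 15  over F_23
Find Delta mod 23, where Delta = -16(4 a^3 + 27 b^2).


4 a^3 + 27 b^2 = 4*13^3 + 27*15^2 = 8788 + 6075 = 14863
Delta = -16 * (14863) = -237808
Delta mod 23 = 12

Delta = 12 (mod 23)


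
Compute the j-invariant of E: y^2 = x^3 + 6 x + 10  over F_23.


Delta = -16(4 a^3 + 27 b^2) mod 23 = 16
-1728 * (4 a)^3 = -1728 * (4*6)^3 mod 23 = 20
j = 20 * 16^(-1) mod 23 = 7

j = 7 (mod 23)


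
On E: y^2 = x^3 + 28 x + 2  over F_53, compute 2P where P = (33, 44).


Doubling: s = (3 x1^2 + a) / (2 y1)
s = (3*33^2 + 28) / (2*44) mod 53 = 26
x3 = s^2 - 2 x1 mod 53 = 26^2 - 2*33 = 27
y3 = s (x1 - x3) - y1 mod 53 = 26 * (33 - 27) - 44 = 6

2P = (27, 6)


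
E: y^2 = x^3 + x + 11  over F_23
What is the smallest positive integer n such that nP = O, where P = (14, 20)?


Compute successive multiples of P until we hit O:
  1P = (14, 20)
  2P = (3, 8)
  3P = (7, 19)
  4P = (10, 20)
  5P = (22, 3)
  6P = (12, 16)
  7P = (1, 6)
  8P = (21, 22)
  ... (continuing to 33P)
  33P = O

ord(P) = 33


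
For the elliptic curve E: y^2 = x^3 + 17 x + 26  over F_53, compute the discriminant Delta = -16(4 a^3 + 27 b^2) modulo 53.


4 a^3 + 27 b^2 = 4*17^3 + 27*26^2 = 19652 + 18252 = 37904
Delta = -16 * (37904) = -606464
Delta mod 53 = 15

Delta = 15 (mod 53)


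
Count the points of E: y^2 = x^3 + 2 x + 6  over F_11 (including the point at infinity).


For each x in F_11, count y with y^2 = x^3 + 2 x + 6 mod 11:
  x = 1: RHS = 9, y in [3, 8]  -> 2 point(s)
  x = 4: RHS = 1, y in [1, 10]  -> 2 point(s)
  x = 5: RHS = 9, y in [3, 8]  -> 2 point(s)
  x = 6: RHS = 3, y in [5, 6]  -> 2 point(s)
  x = 7: RHS = 0, y in [0]  -> 1 point(s)
  x = 9: RHS = 5, y in [4, 7]  -> 2 point(s)
  x = 10: RHS = 3, y in [5, 6]  -> 2 point(s)
Affine points: 13. Add the point at infinity: total = 14.

#E(F_11) = 14


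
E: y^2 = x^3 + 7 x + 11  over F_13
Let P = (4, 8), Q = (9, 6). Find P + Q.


P != Q, so use the chord formula.
s = (y2 - y1) / (x2 - x1) = (11) / (5) mod 13 = 10
x3 = s^2 - x1 - x2 mod 13 = 10^2 - 4 - 9 = 9
y3 = s (x1 - x3) - y1 mod 13 = 10 * (4 - 9) - 8 = 7

P + Q = (9, 7)


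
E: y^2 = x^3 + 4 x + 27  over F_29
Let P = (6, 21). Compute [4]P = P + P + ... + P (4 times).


k = 4 = 100_2 (binary, LSB first: 001)
Double-and-add from P = (6, 21):
  bit 0 = 0: acc unchanged = O
  bit 1 = 0: acc unchanged = O
  bit 2 = 1: acc = O + (6, 8) = (6, 8)

4P = (6, 8)


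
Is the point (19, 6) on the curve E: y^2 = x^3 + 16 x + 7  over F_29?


Check whether y^2 = x^3 + 16 x + 7 (mod 29) for (x, y) = (19, 6).
LHS: y^2 = 6^2 mod 29 = 7
RHS: x^3 + 16 x + 7 = 19^3 + 16*19 + 7 mod 29 = 7
LHS = RHS

Yes, on the curve


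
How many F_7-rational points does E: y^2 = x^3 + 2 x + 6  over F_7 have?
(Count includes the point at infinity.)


For each x in F_7, count y with y^2 = x^3 + 2 x + 6 mod 7:
  x = 1: RHS = 2, y in [3, 4]  -> 2 point(s)
  x = 2: RHS = 4, y in [2, 5]  -> 2 point(s)
  x = 3: RHS = 4, y in [2, 5]  -> 2 point(s)
  x = 4: RHS = 1, y in [1, 6]  -> 2 point(s)
  x = 5: RHS = 1, y in [1, 6]  -> 2 point(s)
Affine points: 10. Add the point at infinity: total = 11.

#E(F_7) = 11


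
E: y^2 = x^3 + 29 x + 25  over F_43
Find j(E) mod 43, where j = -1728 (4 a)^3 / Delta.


Delta = -16(4 a^3 + 27 b^2) mod 43 = 1
-1728 * (4 a)^3 = -1728 * (4*29)^3 mod 43 = 32
j = 32 * 1^(-1) mod 43 = 32

j = 32 (mod 43)


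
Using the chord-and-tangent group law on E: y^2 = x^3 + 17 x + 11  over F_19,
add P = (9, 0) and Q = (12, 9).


P != Q, so use the chord formula.
s = (y2 - y1) / (x2 - x1) = (9) / (3) mod 19 = 3
x3 = s^2 - x1 - x2 mod 19 = 3^2 - 9 - 12 = 7
y3 = s (x1 - x3) - y1 mod 19 = 3 * (9 - 7) - 0 = 6

P + Q = (7, 6)


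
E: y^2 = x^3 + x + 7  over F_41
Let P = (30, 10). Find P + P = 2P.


Doubling: s = (3 x1^2 + a) / (2 y1)
s = (3*30^2 + 1) / (2*10) mod 41 = 10
x3 = s^2 - 2 x1 mod 41 = 10^2 - 2*30 = 40
y3 = s (x1 - x3) - y1 mod 41 = 10 * (30 - 40) - 10 = 13

2P = (40, 13)


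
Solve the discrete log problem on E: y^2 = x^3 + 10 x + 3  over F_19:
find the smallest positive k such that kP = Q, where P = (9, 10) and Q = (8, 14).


Enumerate multiples of P until we hit Q = (8, 14):
  1P = (9, 10)
  2P = (18, 12)
  3P = (8, 5)
  4P = (8, 14)
Match found at i = 4.

k = 4


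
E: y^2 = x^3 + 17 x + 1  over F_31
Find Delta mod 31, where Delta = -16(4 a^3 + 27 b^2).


4 a^3 + 27 b^2 = 4*17^3 + 27*1^2 = 19652 + 27 = 19679
Delta = -16 * (19679) = -314864
Delta mod 31 = 3

Delta = 3 (mod 31)


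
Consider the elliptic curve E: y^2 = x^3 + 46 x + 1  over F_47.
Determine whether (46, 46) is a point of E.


Check whether y^2 = x^3 + 46 x + 1 (mod 47) for (x, y) = (46, 46).
LHS: y^2 = 46^2 mod 47 = 1
RHS: x^3 + 46 x + 1 = 46^3 + 46*46 + 1 mod 47 = 1
LHS = RHS

Yes, on the curve


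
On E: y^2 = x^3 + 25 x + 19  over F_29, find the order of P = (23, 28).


Compute successive multiples of P until we hit O:
  1P = (23, 28)
  2P = (19, 25)
  3P = (22, 9)
  4P = (26, 2)
  5P = (10, 14)
  6P = (9, 25)
  7P = (4, 3)
  8P = (1, 4)
  ... (continuing to 34P)
  34P = O

ord(P) = 34


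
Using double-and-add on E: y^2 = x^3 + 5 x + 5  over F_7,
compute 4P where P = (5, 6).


k = 4 = 100_2 (binary, LSB first: 001)
Double-and-add from P = (5, 6):
  bit 0 = 0: acc unchanged = O
  bit 1 = 0: acc unchanged = O
  bit 2 = 1: acc = O + (2, 3) = (2, 3)

4P = (2, 3)


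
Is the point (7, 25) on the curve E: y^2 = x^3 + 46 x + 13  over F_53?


Check whether y^2 = x^3 + 46 x + 13 (mod 53) for (x, y) = (7, 25).
LHS: y^2 = 25^2 mod 53 = 42
RHS: x^3 + 46 x + 13 = 7^3 + 46*7 + 13 mod 53 = 42
LHS = RHS

Yes, on the curve


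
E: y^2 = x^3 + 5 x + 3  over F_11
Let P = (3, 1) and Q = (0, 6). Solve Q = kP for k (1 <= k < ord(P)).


Enumerate multiples of P until we hit Q = (0, 6):
  1P = (3, 1)
  2P = (8, 7)
  3P = (1, 8)
  4P = (0, 5)
  5P = (0, 6)
Match found at i = 5.

k = 5


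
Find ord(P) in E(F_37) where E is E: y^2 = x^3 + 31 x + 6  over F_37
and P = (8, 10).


Compute successive multiples of P until we hit O:
  1P = (8, 10)
  2P = (5, 29)
  3P = (23, 11)
  4P = (31, 23)
  5P = (10, 13)
  6P = (12, 21)
  7P = (13, 4)
  8P = (13, 33)
  ... (continuing to 15P)
  15P = O

ord(P) = 15


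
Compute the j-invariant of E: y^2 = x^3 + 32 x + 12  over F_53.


Delta = -16(4 a^3 + 27 b^2) mod 53 = 19
-1728 * (4 a)^3 = -1728 * (4*32)^3 mod 53 = 1
j = 1 * 19^(-1) mod 53 = 14

j = 14 (mod 53)


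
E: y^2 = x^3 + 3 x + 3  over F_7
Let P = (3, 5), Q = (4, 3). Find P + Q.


P != Q, so use the chord formula.
s = (y2 - y1) / (x2 - x1) = (5) / (1) mod 7 = 5
x3 = s^2 - x1 - x2 mod 7 = 5^2 - 3 - 4 = 4
y3 = s (x1 - x3) - y1 mod 7 = 5 * (3 - 4) - 5 = 4

P + Q = (4, 4)


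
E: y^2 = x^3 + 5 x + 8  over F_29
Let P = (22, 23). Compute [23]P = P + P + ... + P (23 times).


k = 23 = 10111_2 (binary, LSB first: 11101)
Double-and-add from P = (22, 23):
  bit 0 = 1: acc = O + (22, 23) = (22, 23)
  bit 1 = 1: acc = (22, 23) + (23, 9) = (6, 14)
  bit 2 = 1: acc = (6, 14) + (8, 3) = (9, 17)
  bit 3 = 0: acc unchanged = (9, 17)
  bit 4 = 1: acc = (9, 17) + (21, 6) = (23, 20)

23P = (23, 20)


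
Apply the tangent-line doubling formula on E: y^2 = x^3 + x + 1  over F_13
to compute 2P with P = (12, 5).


Doubling: s = (3 x1^2 + a) / (2 y1)
s = (3*12^2 + 1) / (2*5) mod 13 = 3
x3 = s^2 - 2 x1 mod 13 = 3^2 - 2*12 = 11
y3 = s (x1 - x3) - y1 mod 13 = 3 * (12 - 11) - 5 = 11

2P = (11, 11)
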